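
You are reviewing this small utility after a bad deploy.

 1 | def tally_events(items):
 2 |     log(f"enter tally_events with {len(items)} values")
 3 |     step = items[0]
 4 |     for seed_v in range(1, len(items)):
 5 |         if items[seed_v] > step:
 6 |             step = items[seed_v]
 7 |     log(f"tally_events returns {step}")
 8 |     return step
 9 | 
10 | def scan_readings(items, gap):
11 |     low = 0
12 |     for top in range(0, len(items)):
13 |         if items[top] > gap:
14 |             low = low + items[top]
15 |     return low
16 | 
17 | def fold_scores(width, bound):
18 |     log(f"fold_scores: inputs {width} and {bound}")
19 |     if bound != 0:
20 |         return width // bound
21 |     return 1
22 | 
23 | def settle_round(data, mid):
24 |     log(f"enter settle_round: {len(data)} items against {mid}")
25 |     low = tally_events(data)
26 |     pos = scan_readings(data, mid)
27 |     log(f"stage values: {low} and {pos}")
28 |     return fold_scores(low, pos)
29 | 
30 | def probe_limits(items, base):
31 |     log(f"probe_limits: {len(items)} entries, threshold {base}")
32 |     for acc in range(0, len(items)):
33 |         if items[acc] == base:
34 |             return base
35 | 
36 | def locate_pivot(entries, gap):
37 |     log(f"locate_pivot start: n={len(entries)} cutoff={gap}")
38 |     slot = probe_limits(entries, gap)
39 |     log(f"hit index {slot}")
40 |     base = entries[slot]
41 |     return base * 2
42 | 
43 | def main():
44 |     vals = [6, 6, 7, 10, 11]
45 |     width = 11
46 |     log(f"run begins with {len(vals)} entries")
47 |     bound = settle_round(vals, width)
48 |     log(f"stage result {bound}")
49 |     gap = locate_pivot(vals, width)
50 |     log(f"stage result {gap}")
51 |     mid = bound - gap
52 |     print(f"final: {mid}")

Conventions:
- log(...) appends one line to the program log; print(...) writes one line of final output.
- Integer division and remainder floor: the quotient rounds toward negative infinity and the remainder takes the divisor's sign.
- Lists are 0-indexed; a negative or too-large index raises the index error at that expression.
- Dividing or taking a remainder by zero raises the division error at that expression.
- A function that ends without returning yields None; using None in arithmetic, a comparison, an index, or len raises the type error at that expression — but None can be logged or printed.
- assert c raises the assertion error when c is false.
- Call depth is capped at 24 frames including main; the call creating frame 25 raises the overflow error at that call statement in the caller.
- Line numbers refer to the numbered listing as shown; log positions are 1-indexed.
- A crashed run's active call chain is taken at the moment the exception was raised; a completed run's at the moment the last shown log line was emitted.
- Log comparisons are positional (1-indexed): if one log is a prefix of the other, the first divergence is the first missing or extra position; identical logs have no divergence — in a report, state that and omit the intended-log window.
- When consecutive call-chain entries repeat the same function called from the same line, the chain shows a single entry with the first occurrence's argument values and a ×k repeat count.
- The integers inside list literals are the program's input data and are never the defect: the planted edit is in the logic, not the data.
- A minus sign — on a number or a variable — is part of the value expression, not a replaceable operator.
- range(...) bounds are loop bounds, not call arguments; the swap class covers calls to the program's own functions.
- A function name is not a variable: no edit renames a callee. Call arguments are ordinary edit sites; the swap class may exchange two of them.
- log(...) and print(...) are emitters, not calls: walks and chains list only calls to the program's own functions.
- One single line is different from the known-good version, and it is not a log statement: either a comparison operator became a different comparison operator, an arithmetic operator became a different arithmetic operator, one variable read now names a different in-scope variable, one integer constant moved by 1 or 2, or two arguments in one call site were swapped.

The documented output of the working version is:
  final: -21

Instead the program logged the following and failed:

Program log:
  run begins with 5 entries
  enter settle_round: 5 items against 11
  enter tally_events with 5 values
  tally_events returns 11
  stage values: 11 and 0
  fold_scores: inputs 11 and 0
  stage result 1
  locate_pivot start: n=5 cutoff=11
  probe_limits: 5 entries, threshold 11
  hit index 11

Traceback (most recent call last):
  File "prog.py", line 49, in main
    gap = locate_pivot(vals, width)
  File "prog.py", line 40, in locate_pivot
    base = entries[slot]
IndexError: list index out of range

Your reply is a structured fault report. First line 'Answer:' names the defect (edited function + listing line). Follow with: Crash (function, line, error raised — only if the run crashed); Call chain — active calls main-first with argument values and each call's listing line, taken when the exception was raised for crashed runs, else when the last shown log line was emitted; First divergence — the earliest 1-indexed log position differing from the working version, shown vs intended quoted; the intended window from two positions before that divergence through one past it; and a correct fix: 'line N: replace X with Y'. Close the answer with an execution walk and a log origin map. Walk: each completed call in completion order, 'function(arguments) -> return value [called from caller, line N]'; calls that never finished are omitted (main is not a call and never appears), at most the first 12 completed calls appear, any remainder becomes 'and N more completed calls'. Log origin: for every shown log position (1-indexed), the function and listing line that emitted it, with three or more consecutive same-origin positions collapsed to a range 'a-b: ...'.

Answer: the defect is in probe_limits at line 34.
The tell: Log line 10 is where behavior first shows: 'hit index 11' appears instead of 'hit index 4'.
Crash: locate_pivot, line 40, IndexError.
Call chain: main -> locate_pivot([6, 6, 7, 10, 11], 11) (called at line 49).
First divergence: position 10; shown 'hit index 11' vs intended 'hit index 4'.
Intended log window:
  8: locate_pivot start: n=5 cutoff=11
  9: probe_limits: 5 entries, threshold 11
  10: hit index 4
  11: stage result 22
Execution walk:
  tally_events([6, 6, 7, 10, 11]) -> 11  [called from settle_round, line 25]
  scan_readings([6, 6, 7, 10, 11], 11) -> 0  [called from settle_round, line 26]
  fold_scores(11, 0) -> 1  [called from settle_round, line 28]
  settle_round([6, 6, 7, 10, 11], 11) -> 1  [called from main, line 47]
  probe_limits([6, 6, 7, 10, 11], 11) -> 11  [called from locate_pivot, line 38]
Log line origins:
  1: emitted by main (line 46)
  2: emitted by settle_round (line 24)
  3: emitted by tally_events (line 2)
  4: emitted by tally_events (line 7)
  5: emitted by settle_round (line 27)
  6: emitted by fold_scores (line 18)
  7: emitted by main (line 48)
  8: emitted by locate_pivot (line 37)
  9: emitted by probe_limits (line 31)
  10: emitted by locate_pivot (line 39)
A correct fix: line 34: replace `base` with `acc`.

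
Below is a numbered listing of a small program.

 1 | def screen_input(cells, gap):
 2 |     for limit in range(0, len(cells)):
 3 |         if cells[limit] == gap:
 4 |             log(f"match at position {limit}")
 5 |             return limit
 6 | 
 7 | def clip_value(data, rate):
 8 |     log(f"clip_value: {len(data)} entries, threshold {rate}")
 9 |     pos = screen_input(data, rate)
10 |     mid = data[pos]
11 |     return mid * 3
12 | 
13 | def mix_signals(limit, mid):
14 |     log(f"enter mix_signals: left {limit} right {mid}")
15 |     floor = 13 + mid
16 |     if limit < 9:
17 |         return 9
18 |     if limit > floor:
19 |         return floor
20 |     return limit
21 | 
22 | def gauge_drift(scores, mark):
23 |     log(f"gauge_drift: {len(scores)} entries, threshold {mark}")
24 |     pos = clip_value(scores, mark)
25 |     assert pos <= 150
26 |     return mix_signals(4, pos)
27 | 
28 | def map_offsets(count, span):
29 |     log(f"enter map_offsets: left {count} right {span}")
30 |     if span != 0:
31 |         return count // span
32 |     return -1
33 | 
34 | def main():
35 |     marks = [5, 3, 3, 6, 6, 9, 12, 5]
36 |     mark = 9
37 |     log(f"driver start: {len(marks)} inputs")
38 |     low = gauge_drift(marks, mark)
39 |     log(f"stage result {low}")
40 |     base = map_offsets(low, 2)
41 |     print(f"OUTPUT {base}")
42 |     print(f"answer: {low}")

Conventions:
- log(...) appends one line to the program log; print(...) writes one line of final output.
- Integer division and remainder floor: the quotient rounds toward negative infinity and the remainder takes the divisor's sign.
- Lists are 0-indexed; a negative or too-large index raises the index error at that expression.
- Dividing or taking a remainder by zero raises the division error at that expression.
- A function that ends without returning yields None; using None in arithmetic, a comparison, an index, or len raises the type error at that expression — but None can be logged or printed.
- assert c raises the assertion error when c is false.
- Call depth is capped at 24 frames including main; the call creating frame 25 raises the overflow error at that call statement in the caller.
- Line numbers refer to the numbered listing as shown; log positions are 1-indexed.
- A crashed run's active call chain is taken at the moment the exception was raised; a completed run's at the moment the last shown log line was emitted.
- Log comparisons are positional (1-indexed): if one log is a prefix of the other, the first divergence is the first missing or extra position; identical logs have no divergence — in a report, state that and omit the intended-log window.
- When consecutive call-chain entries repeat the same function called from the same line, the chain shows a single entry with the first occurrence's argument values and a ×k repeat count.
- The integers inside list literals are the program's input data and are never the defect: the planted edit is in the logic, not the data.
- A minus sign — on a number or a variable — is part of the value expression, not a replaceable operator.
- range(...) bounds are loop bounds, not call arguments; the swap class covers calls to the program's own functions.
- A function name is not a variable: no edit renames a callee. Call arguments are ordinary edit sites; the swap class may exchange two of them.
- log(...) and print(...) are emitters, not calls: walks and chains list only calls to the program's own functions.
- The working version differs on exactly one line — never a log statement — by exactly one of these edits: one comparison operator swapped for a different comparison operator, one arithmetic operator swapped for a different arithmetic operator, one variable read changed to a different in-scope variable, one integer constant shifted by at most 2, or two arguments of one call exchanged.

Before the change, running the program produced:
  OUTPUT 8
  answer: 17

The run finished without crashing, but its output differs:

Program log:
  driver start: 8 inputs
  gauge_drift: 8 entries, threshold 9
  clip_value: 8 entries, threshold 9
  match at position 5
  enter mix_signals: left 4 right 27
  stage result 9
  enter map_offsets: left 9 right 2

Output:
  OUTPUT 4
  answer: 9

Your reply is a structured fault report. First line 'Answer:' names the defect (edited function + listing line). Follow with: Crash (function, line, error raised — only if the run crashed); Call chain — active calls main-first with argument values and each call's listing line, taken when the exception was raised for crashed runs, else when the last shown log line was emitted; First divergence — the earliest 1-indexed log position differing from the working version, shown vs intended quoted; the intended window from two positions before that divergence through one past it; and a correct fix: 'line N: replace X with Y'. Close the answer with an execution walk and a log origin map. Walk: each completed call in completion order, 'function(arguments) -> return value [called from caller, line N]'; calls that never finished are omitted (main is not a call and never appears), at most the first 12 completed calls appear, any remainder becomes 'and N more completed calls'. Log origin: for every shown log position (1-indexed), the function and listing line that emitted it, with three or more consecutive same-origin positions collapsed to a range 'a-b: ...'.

Answer: the defect is in gauge_drift at line 26.
Key fact: Position 5 is the first bad log line: 'enter mix_signals: left 4 right 27' should read 'enter mix_signals: left 27 right 4'.
Call chain: main -> map_offsets(9, 2) (called at line 40).
First divergence: at position 5 the run shows 'enter mix_signals: left 4 right 27' where the working version logs 'enter mix_signals: left 27 right 4'.
Intended log window:
  3: clip_value: 8 entries, threshold 9
  4: match at position 5
  5: enter mix_signals: left 27 right 4
  6: stage result 17
Execution walk:
  screen_input([5, 3, 3, 6, 6, 9, 12, 5], 9) -> 5  [called from clip_value, line 9]
  clip_value([5, 3, 3, 6, 6, 9, 12, 5], 9) -> 27  [called from gauge_drift, line 24]
  mix_signals(4, 27) -> 9  [called from gauge_drift, line 26]
  gauge_drift([5, 3, 3, 6, 6, 9, 12, 5], 9) -> 9  [called from main, line 38]
  map_offsets(9, 2) -> 4  [called from main, line 40]
Log origins:
  1: from main, line 37
  2: from gauge_drift, line 23
  3: from clip_value, line 8
  4: from screen_input, line 4
  5: from mix_signals, line 14
  6: from main, line 39
  7: from map_offsets, line 29
A correct fix: line 26: replace `mix_signals(4, pos)` with `mix_signals(pos, 4)`.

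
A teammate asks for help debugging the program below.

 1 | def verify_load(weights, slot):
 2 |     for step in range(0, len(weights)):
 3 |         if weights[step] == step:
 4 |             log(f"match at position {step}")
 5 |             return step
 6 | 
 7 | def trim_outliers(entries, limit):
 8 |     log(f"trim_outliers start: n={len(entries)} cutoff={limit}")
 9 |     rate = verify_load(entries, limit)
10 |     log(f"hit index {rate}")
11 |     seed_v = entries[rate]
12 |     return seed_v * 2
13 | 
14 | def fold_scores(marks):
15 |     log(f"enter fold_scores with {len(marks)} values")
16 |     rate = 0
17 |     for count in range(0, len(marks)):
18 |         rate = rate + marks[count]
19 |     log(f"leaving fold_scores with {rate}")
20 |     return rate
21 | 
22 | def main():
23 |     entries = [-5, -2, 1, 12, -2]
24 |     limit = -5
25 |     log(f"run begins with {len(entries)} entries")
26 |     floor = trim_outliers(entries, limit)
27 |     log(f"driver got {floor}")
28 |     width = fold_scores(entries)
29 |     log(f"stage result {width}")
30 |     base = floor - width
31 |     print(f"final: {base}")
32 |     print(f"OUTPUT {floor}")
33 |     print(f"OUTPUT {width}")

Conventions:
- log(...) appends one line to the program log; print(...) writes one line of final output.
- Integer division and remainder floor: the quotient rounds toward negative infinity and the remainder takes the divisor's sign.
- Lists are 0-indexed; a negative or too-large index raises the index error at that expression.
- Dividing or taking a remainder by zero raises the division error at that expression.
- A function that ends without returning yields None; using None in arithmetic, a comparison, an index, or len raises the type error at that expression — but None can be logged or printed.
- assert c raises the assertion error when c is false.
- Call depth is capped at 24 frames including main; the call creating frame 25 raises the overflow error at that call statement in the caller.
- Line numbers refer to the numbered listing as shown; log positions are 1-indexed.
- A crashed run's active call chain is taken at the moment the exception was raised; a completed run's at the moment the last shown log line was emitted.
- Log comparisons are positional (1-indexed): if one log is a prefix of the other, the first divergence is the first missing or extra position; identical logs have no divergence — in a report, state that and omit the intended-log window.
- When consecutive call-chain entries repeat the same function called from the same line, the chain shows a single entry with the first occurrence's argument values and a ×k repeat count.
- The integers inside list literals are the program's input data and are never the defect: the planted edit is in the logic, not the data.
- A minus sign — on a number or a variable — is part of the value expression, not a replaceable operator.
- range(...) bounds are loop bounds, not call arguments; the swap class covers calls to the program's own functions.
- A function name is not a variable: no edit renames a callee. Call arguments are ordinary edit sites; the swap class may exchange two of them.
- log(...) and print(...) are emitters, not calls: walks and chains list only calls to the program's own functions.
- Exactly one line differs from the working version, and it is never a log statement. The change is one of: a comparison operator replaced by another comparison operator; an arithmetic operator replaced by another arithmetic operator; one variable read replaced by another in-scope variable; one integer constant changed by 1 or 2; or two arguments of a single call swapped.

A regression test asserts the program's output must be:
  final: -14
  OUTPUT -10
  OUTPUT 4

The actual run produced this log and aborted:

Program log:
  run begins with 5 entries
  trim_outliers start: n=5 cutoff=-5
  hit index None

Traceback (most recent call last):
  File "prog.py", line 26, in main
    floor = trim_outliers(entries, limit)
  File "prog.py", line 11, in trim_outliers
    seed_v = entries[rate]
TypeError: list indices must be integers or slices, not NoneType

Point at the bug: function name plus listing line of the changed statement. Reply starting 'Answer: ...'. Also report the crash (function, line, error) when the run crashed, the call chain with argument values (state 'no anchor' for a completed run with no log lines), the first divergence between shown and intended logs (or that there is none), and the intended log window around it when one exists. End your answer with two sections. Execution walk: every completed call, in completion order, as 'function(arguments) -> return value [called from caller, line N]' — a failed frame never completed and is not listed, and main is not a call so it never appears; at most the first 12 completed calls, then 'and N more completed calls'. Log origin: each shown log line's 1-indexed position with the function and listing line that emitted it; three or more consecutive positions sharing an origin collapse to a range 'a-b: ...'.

Answer: the defect is in verify_load at line 3.
Core observation: The log first diverges at position 3: the faulty run prints 'hit index None' where the working version prints 'match at position 0'.
Crash: trim_outliers, line 11, TypeError.
Call chain: main -> trim_outliers([-5, -2, 1, 12, -2], -5) (called at line 26).
First divergence: position 3; shown 'hit index None' vs intended 'match at position 0'.
Intended log window:
  1: run begins with 5 entries
  2: trim_outliers start: n=5 cutoff=-5
  3: match at position 0
  4: hit index 0
Execution walk:
  verify_load([-5, -2, 1, 12, -2], -5) -> None  [called from trim_outliers, line 9]
Log origins:
  1: emitted by main (line 25)
  2: emitted by trim_outliers (line 8)
  3: emitted by trim_outliers (line 10)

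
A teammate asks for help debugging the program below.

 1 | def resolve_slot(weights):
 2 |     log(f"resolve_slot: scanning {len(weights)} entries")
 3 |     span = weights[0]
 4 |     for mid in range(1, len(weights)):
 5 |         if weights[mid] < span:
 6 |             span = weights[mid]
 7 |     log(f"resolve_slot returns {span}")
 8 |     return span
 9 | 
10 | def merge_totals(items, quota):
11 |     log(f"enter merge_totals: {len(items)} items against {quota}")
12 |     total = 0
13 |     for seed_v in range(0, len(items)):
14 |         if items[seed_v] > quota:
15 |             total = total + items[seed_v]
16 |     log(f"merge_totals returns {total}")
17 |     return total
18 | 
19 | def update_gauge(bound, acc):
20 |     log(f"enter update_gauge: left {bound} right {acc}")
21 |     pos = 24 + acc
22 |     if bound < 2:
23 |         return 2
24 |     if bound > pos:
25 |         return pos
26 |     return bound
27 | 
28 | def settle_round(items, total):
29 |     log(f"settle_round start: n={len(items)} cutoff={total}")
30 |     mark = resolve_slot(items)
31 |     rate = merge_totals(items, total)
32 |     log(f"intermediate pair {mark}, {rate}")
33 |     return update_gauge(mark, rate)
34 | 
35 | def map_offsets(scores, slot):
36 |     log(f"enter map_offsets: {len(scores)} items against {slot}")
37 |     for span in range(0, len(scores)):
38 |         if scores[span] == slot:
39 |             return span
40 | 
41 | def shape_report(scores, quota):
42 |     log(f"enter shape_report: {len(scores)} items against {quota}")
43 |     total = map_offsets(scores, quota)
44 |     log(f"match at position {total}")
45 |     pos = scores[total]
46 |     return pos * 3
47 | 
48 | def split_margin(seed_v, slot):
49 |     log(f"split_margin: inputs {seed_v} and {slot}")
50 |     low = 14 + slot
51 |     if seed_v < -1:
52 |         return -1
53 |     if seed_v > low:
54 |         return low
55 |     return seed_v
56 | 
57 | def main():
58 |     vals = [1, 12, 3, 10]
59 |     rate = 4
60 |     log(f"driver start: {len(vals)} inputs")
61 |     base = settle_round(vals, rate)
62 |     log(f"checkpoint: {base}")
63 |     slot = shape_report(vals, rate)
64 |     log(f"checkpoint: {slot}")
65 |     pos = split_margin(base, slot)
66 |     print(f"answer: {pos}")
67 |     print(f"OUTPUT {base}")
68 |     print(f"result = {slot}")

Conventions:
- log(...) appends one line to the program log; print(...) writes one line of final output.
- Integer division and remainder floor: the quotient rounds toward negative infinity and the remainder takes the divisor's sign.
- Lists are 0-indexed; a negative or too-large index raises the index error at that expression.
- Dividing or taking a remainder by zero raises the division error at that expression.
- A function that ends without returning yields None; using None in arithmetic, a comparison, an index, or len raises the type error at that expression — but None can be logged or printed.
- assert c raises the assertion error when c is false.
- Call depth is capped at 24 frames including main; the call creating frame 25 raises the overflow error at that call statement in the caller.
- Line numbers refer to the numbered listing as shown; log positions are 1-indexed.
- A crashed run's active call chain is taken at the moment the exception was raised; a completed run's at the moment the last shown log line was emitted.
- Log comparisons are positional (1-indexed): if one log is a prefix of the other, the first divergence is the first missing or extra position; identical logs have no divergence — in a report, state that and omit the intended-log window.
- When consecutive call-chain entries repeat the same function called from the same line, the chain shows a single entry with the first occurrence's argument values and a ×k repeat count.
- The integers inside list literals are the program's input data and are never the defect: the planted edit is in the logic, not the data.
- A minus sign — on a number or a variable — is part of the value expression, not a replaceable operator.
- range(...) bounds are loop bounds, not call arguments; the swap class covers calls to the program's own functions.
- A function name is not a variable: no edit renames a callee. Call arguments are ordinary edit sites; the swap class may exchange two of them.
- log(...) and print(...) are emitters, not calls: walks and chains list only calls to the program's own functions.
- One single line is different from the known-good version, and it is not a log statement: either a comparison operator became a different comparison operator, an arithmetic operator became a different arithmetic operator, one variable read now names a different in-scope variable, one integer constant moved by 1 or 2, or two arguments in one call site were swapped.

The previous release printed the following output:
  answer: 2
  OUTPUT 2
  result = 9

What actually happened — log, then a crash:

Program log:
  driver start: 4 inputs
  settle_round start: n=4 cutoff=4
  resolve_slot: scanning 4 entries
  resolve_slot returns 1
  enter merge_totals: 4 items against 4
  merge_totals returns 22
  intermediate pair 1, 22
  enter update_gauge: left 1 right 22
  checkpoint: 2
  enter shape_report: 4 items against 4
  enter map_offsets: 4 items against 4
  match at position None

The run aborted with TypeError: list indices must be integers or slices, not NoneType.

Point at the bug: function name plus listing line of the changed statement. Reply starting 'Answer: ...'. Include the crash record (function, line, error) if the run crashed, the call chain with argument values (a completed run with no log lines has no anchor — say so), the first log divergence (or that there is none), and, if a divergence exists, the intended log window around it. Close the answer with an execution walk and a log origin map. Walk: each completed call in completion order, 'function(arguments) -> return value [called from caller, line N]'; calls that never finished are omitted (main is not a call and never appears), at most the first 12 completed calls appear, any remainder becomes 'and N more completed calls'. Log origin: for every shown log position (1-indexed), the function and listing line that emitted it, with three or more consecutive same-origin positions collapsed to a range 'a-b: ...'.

Answer: the defect is in main at line 59.
Core observation: Position 2 is the first bad log line: 'settle_round start: n=4 cutoff=4' should read 'settle_round start: n=4 cutoff=3'.
Crash: shape_report, line 45, TypeError.
Call chain: main -> shape_report([1, 12, 3, 10], 4) (called at line 63).
First divergence: position 2 — the shown line 'settle_round start: n=4 cutoff=4' should read 'settle_round start: n=4 cutoff=3'.
Intended log window:
  1: driver start: 4 inputs
  2: settle_round start: n=4 cutoff=3
  3: resolve_slot: scanning 4 entries
Execution walk:
  resolve_slot([1, 12, 3, 10]) -> 1  [called from settle_round, line 30]
  merge_totals([1, 12, 3, 10], 4) -> 22  [called from settle_round, line 31]
  update_gauge(1, 22) -> 2  [called from settle_round, line 33]
  settle_round([1, 12, 3, 10], 4) -> 2  [called from main, line 61]
  map_offsets([1, 12, 3, 10], 4) -> None  [called from shape_report, line 43]
Origin of each log line:
  1: emitted by main (line 60)
  2: emitted by settle_round (line 29)
  3: emitted by resolve_slot (line 2)
  4: emitted by resolve_slot (line 7)
  5: emitted by merge_totals (line 11)
  6: emitted by merge_totals (line 16)
  7: emitted by settle_round (line 32)
  8: emitted by update_gauge (line 20)
  9: emitted by main (line 62)
  10: emitted by shape_report (line 42)
  11: emitted by map_offsets (line 36)
  12: emitted by shape_report (line 44)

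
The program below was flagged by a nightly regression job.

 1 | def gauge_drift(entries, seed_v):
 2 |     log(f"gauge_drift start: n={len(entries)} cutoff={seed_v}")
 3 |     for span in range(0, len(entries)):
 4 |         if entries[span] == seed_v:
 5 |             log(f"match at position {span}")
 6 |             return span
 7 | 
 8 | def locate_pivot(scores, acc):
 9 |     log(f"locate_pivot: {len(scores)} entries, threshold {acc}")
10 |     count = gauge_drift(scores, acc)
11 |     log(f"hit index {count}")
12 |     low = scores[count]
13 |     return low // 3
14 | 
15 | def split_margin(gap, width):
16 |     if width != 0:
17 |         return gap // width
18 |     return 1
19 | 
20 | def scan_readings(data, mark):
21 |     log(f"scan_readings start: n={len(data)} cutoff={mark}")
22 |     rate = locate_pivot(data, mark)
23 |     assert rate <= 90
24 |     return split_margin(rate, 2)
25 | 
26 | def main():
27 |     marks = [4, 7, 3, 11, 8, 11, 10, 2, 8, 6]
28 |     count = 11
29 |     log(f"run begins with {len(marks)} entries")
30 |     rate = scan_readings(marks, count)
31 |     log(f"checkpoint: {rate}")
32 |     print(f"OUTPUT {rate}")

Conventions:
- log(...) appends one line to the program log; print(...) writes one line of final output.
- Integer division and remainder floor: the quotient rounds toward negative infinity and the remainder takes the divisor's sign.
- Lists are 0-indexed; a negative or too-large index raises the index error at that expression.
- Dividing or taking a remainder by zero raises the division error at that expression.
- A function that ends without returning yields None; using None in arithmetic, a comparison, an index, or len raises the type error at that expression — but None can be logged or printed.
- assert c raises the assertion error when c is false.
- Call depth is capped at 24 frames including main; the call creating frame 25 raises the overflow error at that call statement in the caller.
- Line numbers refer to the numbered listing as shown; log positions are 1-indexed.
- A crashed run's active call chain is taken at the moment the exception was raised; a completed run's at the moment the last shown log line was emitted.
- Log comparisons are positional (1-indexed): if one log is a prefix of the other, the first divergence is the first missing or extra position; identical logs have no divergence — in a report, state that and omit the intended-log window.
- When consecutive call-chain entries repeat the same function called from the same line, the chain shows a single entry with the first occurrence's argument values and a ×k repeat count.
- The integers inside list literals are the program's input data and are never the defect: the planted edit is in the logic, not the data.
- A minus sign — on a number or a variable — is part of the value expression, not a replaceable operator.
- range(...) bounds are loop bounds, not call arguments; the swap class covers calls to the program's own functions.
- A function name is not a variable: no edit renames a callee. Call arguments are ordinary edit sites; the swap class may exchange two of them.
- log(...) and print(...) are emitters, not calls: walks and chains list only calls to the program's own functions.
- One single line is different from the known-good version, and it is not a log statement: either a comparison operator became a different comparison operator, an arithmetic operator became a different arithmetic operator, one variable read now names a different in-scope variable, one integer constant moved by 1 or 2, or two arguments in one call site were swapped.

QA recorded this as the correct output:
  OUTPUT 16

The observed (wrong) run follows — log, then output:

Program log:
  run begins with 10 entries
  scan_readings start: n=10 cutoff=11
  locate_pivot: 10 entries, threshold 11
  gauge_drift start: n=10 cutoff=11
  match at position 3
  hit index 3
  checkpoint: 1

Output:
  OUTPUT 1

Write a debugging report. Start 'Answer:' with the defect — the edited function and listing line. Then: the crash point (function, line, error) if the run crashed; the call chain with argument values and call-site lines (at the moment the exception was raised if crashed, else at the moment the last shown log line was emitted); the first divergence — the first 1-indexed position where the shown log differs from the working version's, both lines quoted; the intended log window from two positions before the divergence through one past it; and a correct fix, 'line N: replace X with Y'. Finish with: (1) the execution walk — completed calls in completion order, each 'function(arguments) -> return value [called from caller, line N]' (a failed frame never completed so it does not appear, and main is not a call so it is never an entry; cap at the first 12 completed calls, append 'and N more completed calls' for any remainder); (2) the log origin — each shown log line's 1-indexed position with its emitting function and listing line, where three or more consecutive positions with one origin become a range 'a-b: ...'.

Answer: the defect is in locate_pivot at line 13.
The tell: Everything matches until log position 7, which reads 'checkpoint: 1' in place of 'checkpoint: 16'.
Call chain: main.
First divergence: position 7; shown 'checkpoint: 1' vs intended 'checkpoint: 16'.
Intended log window:
  5: match at position 3
  6: hit index 3
  7: checkpoint: 16
Execution walk:
  gauge_drift([4, 7, 3, 11, 8, 11, 10, 2, 8, 6], 11) -> 3  [called from locate_pivot, line 10]
  locate_pivot([4, 7, 3, 11, 8, 11, 10, 2, 8, 6], 11) -> 3  [called from scan_readings, line 22]
  split_margin(3, 2) -> 1  [called from scan_readings, line 24]
  scan_readings([4, 7, 3, 11, 8, 11, 10, 2, 8, 6], 11) -> 1  [called from main, line 30]
Log origin:
  1: emitted by main (line 29)
  2: emitted by scan_readings (line 21)
  3: emitted by locate_pivot (line 9)
  4: emitted by gauge_drift (line 2)
  5: emitted by gauge_drift (line 5)
  6: emitted by locate_pivot (line 11)
  7: emitted by main (line 31)
A correct fix: line 13: replace `//` with `*`.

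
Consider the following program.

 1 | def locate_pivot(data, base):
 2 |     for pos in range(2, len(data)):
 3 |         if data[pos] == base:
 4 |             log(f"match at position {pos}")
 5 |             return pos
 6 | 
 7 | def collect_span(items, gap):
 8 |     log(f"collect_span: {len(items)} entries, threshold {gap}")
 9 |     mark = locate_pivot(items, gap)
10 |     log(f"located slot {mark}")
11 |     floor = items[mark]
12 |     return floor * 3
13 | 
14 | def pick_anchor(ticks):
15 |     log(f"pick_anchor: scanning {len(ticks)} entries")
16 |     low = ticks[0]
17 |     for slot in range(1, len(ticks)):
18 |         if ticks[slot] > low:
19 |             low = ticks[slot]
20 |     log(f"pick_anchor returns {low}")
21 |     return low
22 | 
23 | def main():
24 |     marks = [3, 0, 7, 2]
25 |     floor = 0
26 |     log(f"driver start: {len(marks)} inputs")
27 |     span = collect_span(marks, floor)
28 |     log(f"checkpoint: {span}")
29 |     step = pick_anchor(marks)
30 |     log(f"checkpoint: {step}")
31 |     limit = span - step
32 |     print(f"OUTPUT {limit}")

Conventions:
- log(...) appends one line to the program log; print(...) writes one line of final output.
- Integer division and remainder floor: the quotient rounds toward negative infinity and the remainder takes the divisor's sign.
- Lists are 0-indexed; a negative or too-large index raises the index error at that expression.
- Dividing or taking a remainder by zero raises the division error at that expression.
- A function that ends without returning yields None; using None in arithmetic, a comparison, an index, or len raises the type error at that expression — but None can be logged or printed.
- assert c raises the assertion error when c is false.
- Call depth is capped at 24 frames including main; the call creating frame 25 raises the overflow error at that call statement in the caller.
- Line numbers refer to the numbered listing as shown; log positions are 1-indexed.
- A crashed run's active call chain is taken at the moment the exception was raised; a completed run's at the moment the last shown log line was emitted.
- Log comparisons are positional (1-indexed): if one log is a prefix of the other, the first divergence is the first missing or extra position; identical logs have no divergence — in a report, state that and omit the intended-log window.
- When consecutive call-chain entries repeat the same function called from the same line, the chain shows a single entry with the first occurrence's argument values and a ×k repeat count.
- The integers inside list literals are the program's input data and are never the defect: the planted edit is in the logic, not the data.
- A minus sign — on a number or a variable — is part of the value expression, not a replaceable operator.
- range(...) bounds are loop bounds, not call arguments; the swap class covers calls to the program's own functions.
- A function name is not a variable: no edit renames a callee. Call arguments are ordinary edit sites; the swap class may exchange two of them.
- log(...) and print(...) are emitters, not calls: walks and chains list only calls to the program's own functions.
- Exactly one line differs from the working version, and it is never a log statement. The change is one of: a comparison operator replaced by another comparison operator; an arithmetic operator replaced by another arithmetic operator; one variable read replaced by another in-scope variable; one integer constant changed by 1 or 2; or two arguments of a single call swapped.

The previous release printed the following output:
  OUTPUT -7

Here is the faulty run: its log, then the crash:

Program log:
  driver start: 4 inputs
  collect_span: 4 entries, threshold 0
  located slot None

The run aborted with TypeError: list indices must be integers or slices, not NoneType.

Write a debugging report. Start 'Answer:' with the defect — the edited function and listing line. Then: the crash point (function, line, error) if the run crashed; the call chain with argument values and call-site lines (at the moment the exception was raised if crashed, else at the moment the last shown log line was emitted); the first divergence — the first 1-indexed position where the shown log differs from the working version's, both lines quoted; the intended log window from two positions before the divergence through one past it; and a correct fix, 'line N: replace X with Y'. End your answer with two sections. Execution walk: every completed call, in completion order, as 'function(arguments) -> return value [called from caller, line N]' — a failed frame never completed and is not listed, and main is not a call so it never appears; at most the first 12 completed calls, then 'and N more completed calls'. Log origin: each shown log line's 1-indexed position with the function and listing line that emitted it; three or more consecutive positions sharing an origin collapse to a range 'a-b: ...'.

Answer: the defect is in locate_pivot at line 2.
Key observation: Everything matches until log position 3, which reads 'located slot None' in place of 'match at position 1'.
Crash: collect_span, line 11, TypeError.
Call chain: main -> collect_span([3, 0, 7, 2], 0) (called at line 27).
First divergence: position 3 — the shown line 'located slot None' should read 'match at position 1'.
Intended log window:
  1: driver start: 4 inputs
  2: collect_span: 4 entries, threshold 0
  3: match at position 1
  4: located slot 1
Execution walk:
  locate_pivot([3, 0, 7, 2], 0) -> None  [called from collect_span, line 9]
Origin of each log line:
  1: from main, line 26
  2: from collect_span, line 8
  3: from collect_span, line 10
A correct fix: line 2: replace `2` with `0`.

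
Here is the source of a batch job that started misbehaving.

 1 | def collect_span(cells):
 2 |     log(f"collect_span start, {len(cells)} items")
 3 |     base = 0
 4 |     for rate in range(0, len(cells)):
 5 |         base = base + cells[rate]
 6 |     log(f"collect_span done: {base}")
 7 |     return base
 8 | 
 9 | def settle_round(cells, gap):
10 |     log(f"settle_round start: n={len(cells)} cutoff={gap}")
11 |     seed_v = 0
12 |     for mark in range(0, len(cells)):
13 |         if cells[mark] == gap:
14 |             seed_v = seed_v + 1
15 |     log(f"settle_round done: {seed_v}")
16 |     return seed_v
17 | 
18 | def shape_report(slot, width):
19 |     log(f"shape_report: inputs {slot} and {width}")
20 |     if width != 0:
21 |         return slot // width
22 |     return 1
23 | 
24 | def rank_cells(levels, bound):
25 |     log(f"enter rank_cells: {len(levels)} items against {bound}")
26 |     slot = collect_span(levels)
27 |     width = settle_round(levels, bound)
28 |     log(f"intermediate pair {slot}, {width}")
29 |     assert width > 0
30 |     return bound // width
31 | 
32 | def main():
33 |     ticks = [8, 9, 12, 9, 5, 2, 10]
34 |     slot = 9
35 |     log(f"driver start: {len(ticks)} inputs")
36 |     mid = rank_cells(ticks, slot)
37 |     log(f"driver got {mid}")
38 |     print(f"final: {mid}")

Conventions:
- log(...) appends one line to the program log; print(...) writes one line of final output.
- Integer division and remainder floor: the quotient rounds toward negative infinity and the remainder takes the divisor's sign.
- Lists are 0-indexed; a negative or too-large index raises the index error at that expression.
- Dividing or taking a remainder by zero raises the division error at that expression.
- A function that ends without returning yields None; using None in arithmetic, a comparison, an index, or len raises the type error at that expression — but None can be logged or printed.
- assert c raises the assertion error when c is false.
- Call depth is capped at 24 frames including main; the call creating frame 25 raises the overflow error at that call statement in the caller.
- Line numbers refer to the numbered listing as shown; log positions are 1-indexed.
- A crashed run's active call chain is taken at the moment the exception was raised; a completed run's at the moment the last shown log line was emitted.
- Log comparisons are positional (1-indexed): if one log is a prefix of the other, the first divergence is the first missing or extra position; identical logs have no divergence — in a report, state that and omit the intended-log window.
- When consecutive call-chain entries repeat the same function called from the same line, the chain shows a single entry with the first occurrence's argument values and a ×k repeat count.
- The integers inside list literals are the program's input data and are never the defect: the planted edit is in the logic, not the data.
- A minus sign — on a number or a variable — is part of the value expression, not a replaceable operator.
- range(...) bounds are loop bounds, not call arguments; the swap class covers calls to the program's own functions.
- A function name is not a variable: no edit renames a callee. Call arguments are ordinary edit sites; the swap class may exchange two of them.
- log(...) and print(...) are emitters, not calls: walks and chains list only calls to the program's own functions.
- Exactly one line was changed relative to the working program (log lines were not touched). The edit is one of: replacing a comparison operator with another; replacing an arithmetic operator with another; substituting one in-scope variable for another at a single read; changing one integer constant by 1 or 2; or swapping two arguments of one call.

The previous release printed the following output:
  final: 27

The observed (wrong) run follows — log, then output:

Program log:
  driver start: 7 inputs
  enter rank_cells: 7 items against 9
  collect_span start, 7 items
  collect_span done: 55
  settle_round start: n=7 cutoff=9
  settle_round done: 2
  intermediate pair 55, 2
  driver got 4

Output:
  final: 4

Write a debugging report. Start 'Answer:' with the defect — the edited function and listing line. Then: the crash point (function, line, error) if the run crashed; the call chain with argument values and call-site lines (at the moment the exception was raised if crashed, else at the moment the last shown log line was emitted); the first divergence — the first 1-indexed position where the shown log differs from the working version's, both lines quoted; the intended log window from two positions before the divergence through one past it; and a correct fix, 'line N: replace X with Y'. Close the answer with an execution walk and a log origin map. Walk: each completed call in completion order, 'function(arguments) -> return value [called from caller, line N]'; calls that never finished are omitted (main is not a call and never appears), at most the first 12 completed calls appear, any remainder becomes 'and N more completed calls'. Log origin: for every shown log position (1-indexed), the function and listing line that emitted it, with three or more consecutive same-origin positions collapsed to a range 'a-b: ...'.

Answer: the defect is in rank_cells at line 30.
Key fact: The earliest visible damage is log position 8 — 'driver got 4' rather than the intended 'driver got 27'.
Call chain: main.
First divergence: at position 8 the run shows 'driver got 4' where the working version logs 'driver got 27'.
Intended log window:
  6: settle_round done: 2
  7: intermediate pair 55, 2
  8: driver got 27
Execution walk:
  collect_span([8, 9, 12, 9, 5, 2, 10]) -> 55  [called from rank_cells, line 26]
  settle_round([8, 9, 12, 9, 5, 2, 10], 9) -> 2  [called from rank_cells, line 27]
  rank_cells([8, 9, 12, 9, 5, 2, 10], 9) -> 4  [called from main, line 36]
Log origin:
  1: logged in main at line 35
  2: logged in rank_cells at line 25
  3: logged in collect_span at line 2
  4: logged in collect_span at line 6
  5: logged in settle_round at line 10
  6: logged in settle_round at line 15
  7: logged in rank_cells at line 28
  8: logged in main at line 37
A correct fix: line 30: replace `bound` with `slot`.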